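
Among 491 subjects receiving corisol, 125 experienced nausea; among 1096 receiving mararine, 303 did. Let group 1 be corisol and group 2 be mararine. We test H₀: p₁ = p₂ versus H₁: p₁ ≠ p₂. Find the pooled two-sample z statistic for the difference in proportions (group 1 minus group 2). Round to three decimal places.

z = -0.908

p̂₁ = 125/491 ≈ 0.25458, p̂₂ = 303/1096 ≈ 0.27646.
Pooled p̂ = (125+303)/(491+1096) = 428/1587 = 0.26969.
SE = √(0.196958 × 0.00294907) = 0.02410.
z = (0.25458 − 0.27646)/0.02410 = -0.02188/0.02410 = -0.908.
Two-sided p-value ≈ 2·Φ(−0.908) = 0.3640.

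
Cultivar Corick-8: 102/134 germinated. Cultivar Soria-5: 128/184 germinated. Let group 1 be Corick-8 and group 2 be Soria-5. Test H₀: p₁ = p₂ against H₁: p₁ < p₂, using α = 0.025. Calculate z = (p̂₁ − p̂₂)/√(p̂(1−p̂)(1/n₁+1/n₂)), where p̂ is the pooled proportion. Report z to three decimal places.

z = 1.290

p̂₁ = 102/134 = 0.76119, p̂₂ = 128/184 = 0.69565.
Pooled p̂ = (102+128)/(134+184) = 230/318 = 0.72327.
SE = √(0.20015 × 0.0128975) = 0.05081.
z = (0.76119 − 0.69565)/0.05081 = 0.06554/0.05081 = 1.290.
p-value = P(Z < 1.290) ≈ 0.9015, so at α = 0.025 we fail to reject H₀.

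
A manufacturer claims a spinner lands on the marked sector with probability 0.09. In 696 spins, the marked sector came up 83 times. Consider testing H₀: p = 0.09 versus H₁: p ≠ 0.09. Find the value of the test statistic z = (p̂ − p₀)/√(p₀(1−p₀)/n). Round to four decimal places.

p̂ = 83/696 ≈ 0.1192529.
Under H₀, SE = √(0.09·0.91/696) = √(0.000117672) = 0.0108477.
z = (0.1192529 − 0.09)/0.0108477 = 0.0292529/0.0108477 = 2.6967.
Two-sided p-value ≈ 2·Φ(−2.697) = 0.0070.

z = 2.6967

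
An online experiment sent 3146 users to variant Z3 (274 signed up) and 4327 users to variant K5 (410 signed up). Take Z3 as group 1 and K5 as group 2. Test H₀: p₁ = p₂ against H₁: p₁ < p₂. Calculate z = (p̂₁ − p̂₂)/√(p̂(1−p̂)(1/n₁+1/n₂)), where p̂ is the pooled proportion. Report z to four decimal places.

p̂₁ = 274/3146 ≈ 0.0870947, p̂₂ = 410/4327 ≈ 0.0947539.
Pooled p̂ = (274+410)/(3146+4327) = 684/7473 = 0.0915295.
SE = √(0.0831519 × 0.000548971) = 0.0067563.
z = (0.0870947 − 0.0947539)/0.0067563 = -0.0076592/0.0067563 = -1.1336.

z = -1.1336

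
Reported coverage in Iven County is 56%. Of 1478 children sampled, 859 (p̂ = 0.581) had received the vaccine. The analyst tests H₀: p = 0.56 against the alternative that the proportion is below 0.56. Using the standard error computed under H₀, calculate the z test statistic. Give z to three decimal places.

z = 1.641

p̂ = 859/1478 = 0.58119.
Under H₀, SE = √(0.56·0.44/1478) = √(0.000166712) = 0.01291.
z = (0.58119 − 0.56)/0.01291 = 0.02119/0.01291 = 1.641.
p-value = P(Z < 1.641) ≈ 0.9496.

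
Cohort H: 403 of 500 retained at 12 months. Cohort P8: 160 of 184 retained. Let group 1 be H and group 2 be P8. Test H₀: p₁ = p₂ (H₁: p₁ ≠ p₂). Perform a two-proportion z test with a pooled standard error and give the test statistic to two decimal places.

p̂₁ = 403/500 = 0.8060, p̂₂ = 160/184 = 0.8696.
Pooled p̂ = (403+160)/(500+184) = 563/684 = 0.8231.
SE = √(p̂(1−p̂)(1/n₁+1/n₂)) = √(0.8231·0.1769·0.00743478) = √(0.00108255) = 0.0329.
z = (0.8060 − 0.8696)/0.0329 = -0.0636/0.0329 = -1.93.
Two-sided p-value ≈ 2·Φ(−1.932) = 0.0534.

z = -1.93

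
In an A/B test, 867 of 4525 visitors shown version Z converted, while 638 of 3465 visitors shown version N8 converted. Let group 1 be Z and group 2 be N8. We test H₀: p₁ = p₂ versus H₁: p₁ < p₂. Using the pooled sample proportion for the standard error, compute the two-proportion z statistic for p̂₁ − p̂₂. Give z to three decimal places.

z = 0.847

p̂₁ = 867/4525 = 0.191602, p̂₂ = 638/3465 = 0.184127.
Pooled p̂ = (867+638)/(4525+3465) = 1505/7990 = 0.188360.
SE = √(p̂(1−p̂)(1/n₁+1/n₂)) = √(0.188360·0.811640·0.000509595) = √(7.79073e-05) = 0.008827.
z = (0.191602 − 0.184127)/0.008827 = 0.007475/0.008827 = 0.847.
p-value = P(Z < 0.847) ≈ 0.8015.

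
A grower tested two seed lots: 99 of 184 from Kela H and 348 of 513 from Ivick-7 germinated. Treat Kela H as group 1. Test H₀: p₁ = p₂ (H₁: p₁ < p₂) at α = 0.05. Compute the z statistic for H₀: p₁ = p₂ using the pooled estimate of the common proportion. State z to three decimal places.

z = -3.405

p̂₁ = 99/184 = 0.53804, p̂₂ = 348/513 = 0.67836.
Pooled p̂ = (99+348)/(184+513) = 447/697 = 0.64132.
SE = √(0.230029 × 0.0073841) = 0.04121.
z = (0.53804 − 0.67836)/0.04121 = -0.14032/0.04121 = -3.405.
p-value = P(Z < -3.405) ≈ 0.0003. With α = 0.05, reject H₀.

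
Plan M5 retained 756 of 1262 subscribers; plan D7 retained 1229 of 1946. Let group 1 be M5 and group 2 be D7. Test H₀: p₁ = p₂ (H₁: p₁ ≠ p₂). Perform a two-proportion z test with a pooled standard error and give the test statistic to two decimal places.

p̂₁ = 756/1262 ≈ 0.5990, p̂₂ = 1229/1946 ≈ 0.6316.
Pooled p̂ = (756+1229)/(1262+1946) = 1985/3208 = 0.6188.
SE = √(p̂(1−p̂)(1/n₁+1/n₂)) = √(0.6188·0.3812·0.00130627) = √(0.000308142) = 0.0176.
z = (0.5990 − 0.6316)/0.0176 = -0.0326/0.0176 = -1.85.
Two-sided p-value ≈ 2·Φ(−1.852) = 0.0641.

z = -1.85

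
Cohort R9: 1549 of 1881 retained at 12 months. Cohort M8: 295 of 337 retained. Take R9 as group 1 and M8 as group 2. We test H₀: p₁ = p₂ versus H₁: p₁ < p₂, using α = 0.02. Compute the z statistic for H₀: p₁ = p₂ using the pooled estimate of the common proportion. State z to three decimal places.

p̂₁ = 1549/1881 ≈ 0.82350, p̂₂ = 295/337 ≈ 0.87537.
Pooled p̂ = (1549+295)/(1881+337) = 1844/2218 = 0.83138.
SE = √(p̂(1−p̂)(1/n₁+1/n₂)) = √(0.83138·0.16862·0.00349899) = √(0.000490515) = 0.02215.
z = (0.82350 − 0.87537)/0.02215 = -0.05187/0.02215 = -2.342.
p-value = P(Z < -2.342) ≈ 0.0096, so at α = 0.02 we reject H₀.

z = -2.342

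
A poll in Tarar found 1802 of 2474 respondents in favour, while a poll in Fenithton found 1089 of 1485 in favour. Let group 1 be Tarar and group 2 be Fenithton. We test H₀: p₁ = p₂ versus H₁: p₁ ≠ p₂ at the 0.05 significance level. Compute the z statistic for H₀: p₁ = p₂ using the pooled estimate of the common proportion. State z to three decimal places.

p̂₁ = 1802/2474 ≈ 0.72838, p̂₂ = 1089/1485 ≈ 0.73333.
Pooled p̂ = (1802+1089)/(2474+1485) = 2891/3959 = 0.73023.
SE = √(0.196992 × 0.0010776) = 0.01457.
z = (0.72838 − 0.73333)/0.01457 = -0.00495/0.01457 = -0.340.
p-value = 2·P(Z > 0.340) ≈ 0.7336, so at α = 0.05 we fail to reject H₀.

z = -0.340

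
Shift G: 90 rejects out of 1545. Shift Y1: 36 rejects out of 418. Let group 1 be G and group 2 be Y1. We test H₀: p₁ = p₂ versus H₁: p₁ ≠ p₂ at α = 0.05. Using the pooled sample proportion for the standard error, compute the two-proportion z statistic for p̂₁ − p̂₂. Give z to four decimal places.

z = -2.0627

p̂₁ = 90/1545 ≈ 0.0582524, p̂₂ = 36/418 ≈ 0.0861244.
Pooled p̂ = (90+36)/(1545+418) = 126/1963 = 0.0641875.
SE = √(p̂(1−p̂)(1/n₁+1/n₂)) = √(0.0641875·0.9358125·0.00303959) = √(0.000182581) = 0.0135122.
z = (0.0582524 − 0.0861244)/0.0135122 = -0.0278720/0.0135122 = -2.0627.
p-value = 2·P(Z > 2.063) ≈ 0.0391. With α = 0.05, reject H₀.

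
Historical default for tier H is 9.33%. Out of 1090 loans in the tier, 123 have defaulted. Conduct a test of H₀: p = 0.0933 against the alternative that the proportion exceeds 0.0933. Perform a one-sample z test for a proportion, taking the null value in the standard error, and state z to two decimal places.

p̂ = 123/1090 = 0.1128.
Standard error under H₀: √(0.0933×0.9067/1090) = 0.0088.
z = (0.1128 − 0.0933)/0.0088 = 0.0195/0.0088 = 2.22.
p-value = P(Z > 2.218) ≈ 0.0133.

z = 2.22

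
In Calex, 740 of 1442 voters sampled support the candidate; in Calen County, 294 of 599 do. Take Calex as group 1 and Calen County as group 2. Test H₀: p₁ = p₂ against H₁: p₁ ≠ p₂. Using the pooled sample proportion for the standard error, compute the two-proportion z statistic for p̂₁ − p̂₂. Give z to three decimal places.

z = 0.920

p̂₁ = 740/1442 = 0.51318, p̂₂ = 294/599 = 0.49082.
Pooled p̂ = (740+294)/(1442+599) = 1034/2041 = 0.50661.
SE = √(p̂(1−p̂)(1/n₁+1/n₂)) = √(0.50661·0.49339·0.00236293) = √(0.000590629) = 0.02430.
z = (0.51318 − 0.49082)/0.02430 = 0.02236/0.02430 = 0.920.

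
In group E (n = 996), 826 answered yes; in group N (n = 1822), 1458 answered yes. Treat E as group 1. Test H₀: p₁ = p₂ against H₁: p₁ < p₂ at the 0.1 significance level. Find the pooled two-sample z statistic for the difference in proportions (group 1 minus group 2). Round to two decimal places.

z = 1.88

p̂₁ = 826/996 = 0.82932, p̂₂ = 1458/1822 = 0.80022.
Pooled p̂ = (826+1458)/(996+1822) = 2284/2818 = 0.81050.
SE = √(0.153587 × 0.00155286) = 0.01544.
z = (0.82932 − 0.80022)/0.01544 = 0.02910/0.01544 = 1.88.
p-value = P(Z < 1.884) ≈ 0.9702. With α = 0.1, fail to reject H₀.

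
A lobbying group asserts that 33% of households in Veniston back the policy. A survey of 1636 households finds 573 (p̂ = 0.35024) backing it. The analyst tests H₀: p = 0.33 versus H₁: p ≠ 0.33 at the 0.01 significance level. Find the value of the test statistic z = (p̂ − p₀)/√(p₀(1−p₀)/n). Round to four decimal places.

z = 1.7414

p̂ = 573/1636 = 0.350244.
Under H₀, SE = √(0.33·0.67/1636) = √(0.000135147) = 0.011625.
z = (0.350244 − 0.33)/0.011625 = 0.020244/0.011625 = 1.7414.
p-value = 2·P(Z > 1.741) ≈ 0.0816. With α = 0.01, fail to reject H₀.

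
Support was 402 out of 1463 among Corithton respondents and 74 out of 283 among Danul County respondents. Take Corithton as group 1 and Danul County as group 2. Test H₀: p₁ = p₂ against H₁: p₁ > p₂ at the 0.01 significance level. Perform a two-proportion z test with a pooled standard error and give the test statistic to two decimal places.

z = 0.46

p̂₁ = 402/1463 = 0.2748, p̂₂ = 74/283 = 0.2615.
Pooled p̂ = (402+74)/(1463+283) = 476/1746 = 0.2726.
SE = √(0.1983 × 0.0042171) = 0.0289.
z = (0.2748 − 0.2615)/0.0289 = 0.0133/0.0289 = 0.46.
p-value = P(Z > 0.460) ≈ 0.3229. With α = 0.01, fail to reject H₀.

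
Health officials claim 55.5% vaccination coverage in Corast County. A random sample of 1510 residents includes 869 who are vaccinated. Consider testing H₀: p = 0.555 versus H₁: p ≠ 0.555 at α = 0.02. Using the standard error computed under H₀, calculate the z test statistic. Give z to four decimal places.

p̂ = 869/1510 = 0.575497.
Standard error under H₀: √(0.555×0.445/1510) = 0.012789.
z = (0.575497 − 0.555)/0.012789 = 0.020497/0.012789 = 1.6027.
p-value = 2·P(Z > 1.603) ≈ 0.1090. With α = 0.02, fail to reject H₀.

z = 1.6027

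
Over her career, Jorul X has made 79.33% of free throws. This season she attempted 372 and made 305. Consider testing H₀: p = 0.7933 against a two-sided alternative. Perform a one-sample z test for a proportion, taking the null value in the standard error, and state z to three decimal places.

z = 1.267

p̂ = 305/372 ≈ 0.819892.
SE = √(p₀(1−p₀)/n) = √(0.16398/372) = 0.020995.
z = (0.819892 − 0.7933)/0.020995 = 0.026592/0.020995 = 1.267.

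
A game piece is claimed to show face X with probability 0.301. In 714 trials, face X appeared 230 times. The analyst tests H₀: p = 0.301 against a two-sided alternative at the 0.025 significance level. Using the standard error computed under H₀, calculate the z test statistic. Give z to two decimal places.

p̂ = 230/714 = 0.3221.
SE = √(p₀(1−p₀)/n) = √(0.2104/714) = 0.0172.
z = (0.3221 − 0.301)/0.0172 = 0.0211/0.0172 = 1.23.
Two-sided p-value ≈ 2·Φ(−1.231) = 0.2184. With α = 0.025, fail to reject H₀.

z = 1.23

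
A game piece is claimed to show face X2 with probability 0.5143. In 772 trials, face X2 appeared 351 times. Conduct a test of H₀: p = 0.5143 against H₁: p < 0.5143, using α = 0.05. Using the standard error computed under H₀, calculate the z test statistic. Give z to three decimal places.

p̂ = 351/772 ≈ 0.45466.
SE = √(p₀(1−p₀)/n) = √(0.2498/772) = 0.01799.
z = (0.45466 − 0.5143)/0.01799 = -0.05964/0.01799 = -3.315.
p-value = P(Z < -3.315) ≈ 0.0005; since p < α = 0.05, reject H₀.

z = -3.315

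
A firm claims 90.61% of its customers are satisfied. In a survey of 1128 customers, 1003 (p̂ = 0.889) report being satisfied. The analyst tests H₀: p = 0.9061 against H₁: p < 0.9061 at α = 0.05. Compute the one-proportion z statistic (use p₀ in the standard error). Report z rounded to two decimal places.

z = -1.95

p̂ = 1003/1128 = 0.88918.
Under H₀, SE = √(0.9061·0.0939/1128) = √(7.5428e-05) = 0.00868.
z = (0.88918 − 0.9061)/0.00868 = -0.01692/0.00868 = -1.95.
p-value = P(Z < -1.948) ≈ 0.0257, so at α = 0.05 we reject H₀.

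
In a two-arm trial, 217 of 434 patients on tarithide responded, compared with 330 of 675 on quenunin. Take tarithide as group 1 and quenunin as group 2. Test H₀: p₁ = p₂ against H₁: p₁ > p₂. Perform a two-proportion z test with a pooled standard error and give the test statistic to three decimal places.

z = 0.361

p̂₁ = 217/434 ≈ 0.50000, p̂₂ = 330/675 ≈ 0.48889.
Pooled p̂ = (217+330)/(434+675) = 547/1109 = 0.49324.
SE = √(p̂(1−p̂)(1/n₁+1/n₂)) = √(0.49324·0.50676·0.00378563) = √(0.000946234) = 0.03076.
z = (0.50000 − 0.48889)/0.03076 = 0.01111/0.03076 = 0.361.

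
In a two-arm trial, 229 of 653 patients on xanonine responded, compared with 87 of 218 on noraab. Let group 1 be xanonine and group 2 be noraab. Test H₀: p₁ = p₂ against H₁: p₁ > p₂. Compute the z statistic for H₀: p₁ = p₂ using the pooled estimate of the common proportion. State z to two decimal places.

z = -1.29

p̂₁ = 229/653 ≈ 0.3507, p̂₂ = 87/218 ≈ 0.3991.
Pooled p̂ = (229+87)/(653+218) = 316/871 = 0.3628.
SE = √(0.231177 × 0.00611855) = 0.0376.
z = (0.3507 − 0.3991)/0.0376 = -0.0484/0.0376 = -1.29.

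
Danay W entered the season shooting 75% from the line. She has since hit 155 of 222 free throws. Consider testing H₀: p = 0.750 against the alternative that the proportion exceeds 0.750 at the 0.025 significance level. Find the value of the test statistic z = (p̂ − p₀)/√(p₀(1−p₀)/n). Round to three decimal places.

z = -1.782

p̂ = 155/222 ≈ 0.698198.
Standard error under H₀: √(0.75×0.25/222) = 0.029062.
z = (0.698198 − 0.75)/0.029062 = -0.051802/0.029062 = -1.782.
p-value = P(Z > -1.782) ≈ 0.9627, so at α = 0.025 we fail to reject H₀.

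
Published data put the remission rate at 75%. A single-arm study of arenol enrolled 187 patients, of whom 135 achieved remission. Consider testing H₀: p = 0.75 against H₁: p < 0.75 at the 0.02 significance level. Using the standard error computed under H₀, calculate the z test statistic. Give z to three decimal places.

p̂ = 135/187 ≈ 0.721925.
SE = √(p₀(1−p₀)/n) = √(0.1875/187) = 0.031665.
z = (0.721925 − 0.75)/0.031665 = -0.028075/0.031665 = -0.887.
p-value = P(Z < -0.887) ≈ 0.1876; since p > α = 0.02, fail to reject H₀.

z = -0.887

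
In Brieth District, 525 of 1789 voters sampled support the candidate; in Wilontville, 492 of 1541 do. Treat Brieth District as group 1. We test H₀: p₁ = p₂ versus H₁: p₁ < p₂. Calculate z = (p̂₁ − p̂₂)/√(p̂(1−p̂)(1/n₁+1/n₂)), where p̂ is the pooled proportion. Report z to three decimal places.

p̂₁ = 525/1789 = 0.293460, p̂₂ = 492/1541 = 0.319273.
Pooled p̂ = (525+492)/(1789+1541) = 1017/3330 = 0.305405.
SE = √(0.212133 × 0.0012079) = 0.016007.
z = (0.293460 − 0.319273)/0.016007 = -0.025813/0.016007 = -1.613.
p-value = P(Z < -1.613) ≈ 0.0534.

z = -1.613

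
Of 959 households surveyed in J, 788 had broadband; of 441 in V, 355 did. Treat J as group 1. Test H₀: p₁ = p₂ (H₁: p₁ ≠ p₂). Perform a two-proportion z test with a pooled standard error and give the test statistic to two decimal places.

p̂₁ = 788/959 ≈ 0.8217, p̂₂ = 355/441 ≈ 0.8050.
Pooled p̂ = (788+355)/(959+441) = 1143/1400 = 0.8164.
SE = √(p̂(1−p̂)(1/n₁+1/n₂)) = √(0.8164·0.1836·0.00331033) = √(0.000496128) = 0.0223.
z = (0.8217 − 0.8050)/0.0223 = 0.0167/0.0223 = 0.75.
p-value = 2·P(Z > 0.750) ≈ 0.4534.

z = 0.75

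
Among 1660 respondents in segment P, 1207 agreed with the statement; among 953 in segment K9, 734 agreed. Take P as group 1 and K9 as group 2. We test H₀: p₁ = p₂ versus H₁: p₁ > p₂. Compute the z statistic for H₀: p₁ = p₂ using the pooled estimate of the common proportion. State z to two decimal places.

z = -2.43

p̂₁ = 1207/1660 = 0.72711, p̂₂ = 734/953 = 0.77020.
Pooled p̂ = (1207+734)/(1660+953) = 1941/2613 = 0.74282.
SE = √(p̂(1−p̂)(1/n₁+1/n₂)) = √(0.74282·0.25718·0.00165173) = √(0.00031554) = 0.01776.
z = (0.72711 − 0.77020)/0.01776 = -0.04309/0.01776 = -2.43.
p-value = P(Z > -2.426) ≈ 0.9924.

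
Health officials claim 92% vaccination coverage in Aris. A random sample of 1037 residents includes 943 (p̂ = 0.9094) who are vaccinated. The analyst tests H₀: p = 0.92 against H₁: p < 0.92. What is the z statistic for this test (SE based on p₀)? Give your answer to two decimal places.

z = -1.26

p̂ = 943/1037 ≈ 0.9094.
Under H₀, SE = √(0.92·0.08/1037) = √(7.0974e-05) = 0.0084.
z = (0.9094 − 0.92)/0.0084 = -0.0106/0.0084 = -1.26.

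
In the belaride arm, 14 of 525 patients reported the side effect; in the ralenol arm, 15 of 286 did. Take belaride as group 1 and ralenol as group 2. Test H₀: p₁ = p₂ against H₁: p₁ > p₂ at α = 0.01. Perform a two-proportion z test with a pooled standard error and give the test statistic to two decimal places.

p̂₁ = 14/525 ≈ 0.0267, p̂₂ = 15/286 ≈ 0.0524.
Pooled p̂ = (14+15)/(525+286) = 29/811 = 0.0358.
SE = √(0.0344797 × 0.00540127) = 0.0136.
z = (0.0267 − 0.0524)/0.0136 = -0.0257/0.0136 = -1.89.
p-value = P(Z > -1.889) ≈ 0.9706, so at α = 0.01 we fail to reject H₀.

z = -1.89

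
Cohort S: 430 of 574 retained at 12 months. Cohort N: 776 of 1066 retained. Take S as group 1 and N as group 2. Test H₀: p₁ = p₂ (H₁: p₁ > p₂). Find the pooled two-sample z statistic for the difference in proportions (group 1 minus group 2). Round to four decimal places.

p̂₁ = 430/574 ≈ 0.749129, p̂₂ = 776/1066 ≈ 0.727955.
Pooled p̂ = (430+776)/(574+1066) = 1206/1640 = 0.735366.
SE = √(p̂(1−p̂)(1/n₁+1/n₂)) = √(0.735366·0.264634·0.00268025) = √(0.000521584) = 0.022838.
z = (0.749129 − 0.727955)/0.022838 = 0.021174/0.022838 = 0.9271.
p-value = P(Z > 0.927) ≈ 0.1769.

z = 0.9271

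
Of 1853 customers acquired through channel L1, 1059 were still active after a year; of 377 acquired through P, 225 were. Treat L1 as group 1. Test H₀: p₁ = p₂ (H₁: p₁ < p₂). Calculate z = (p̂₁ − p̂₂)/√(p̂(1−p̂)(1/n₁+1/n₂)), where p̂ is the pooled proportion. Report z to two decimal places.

p̂₁ = 1059/1853 = 0.5715, p̂₂ = 225/377 = 0.5968.
Pooled p̂ = (1059+225)/(1853+377) = 1284/2230 = 0.5758.
SE = √(0.244257 × 0.00319219) = 0.0279.
z = (0.5715 − 0.5968)/0.0279 = -0.0253/0.0279 = -0.91.
p-value = P(Z < -0.906) ≈ 0.1823.

z = -0.91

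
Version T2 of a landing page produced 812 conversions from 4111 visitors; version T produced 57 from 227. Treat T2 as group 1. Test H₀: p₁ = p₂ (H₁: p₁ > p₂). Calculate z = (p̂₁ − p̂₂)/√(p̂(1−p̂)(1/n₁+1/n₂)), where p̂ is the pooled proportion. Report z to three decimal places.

z = -1.964

p̂₁ = 812/4111 = 0.197519, p̂₂ = 57/227 = 0.251101.
Pooled p̂ = (812+57)/(4111+227) = 869/4338 = 0.200323.
SE = √(0.160194 × 0.00464854) = 0.027289.
z = (0.197519 − 0.251101)/0.027289 = -0.053582/0.027289 = -1.964.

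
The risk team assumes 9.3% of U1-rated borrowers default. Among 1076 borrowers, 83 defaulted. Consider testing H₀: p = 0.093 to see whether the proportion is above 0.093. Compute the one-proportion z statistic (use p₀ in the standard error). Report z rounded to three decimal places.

z = -1.792

p̂ = 83/1076 = 0.07714.
Under H₀, SE = √(0.093·0.907/1076) = √(7.83931e-05) = 0.00885.
z = (0.07714 − 0.093)/0.00885 = -0.01586/0.00885 = -1.792.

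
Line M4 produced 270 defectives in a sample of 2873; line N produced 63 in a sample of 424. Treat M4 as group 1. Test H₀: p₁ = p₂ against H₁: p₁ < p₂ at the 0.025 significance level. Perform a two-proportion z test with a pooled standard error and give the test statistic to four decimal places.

p̂₁ = 270/2873 = 0.093978, p̂₂ = 63/424 = 0.148585.
Pooled p̂ = (270+63)/(2873+424) = 333/3297 = 0.101001.
SE = √(0.0907997 × 0.00270656) = 0.015677.
z = (0.093978 − 0.148585)/0.015677 = -0.054607/0.015677 = -3.4833.
p-value = P(Z < -3.483) ≈ 0.0002. With α = 0.025, reject H₀.

z = -3.4833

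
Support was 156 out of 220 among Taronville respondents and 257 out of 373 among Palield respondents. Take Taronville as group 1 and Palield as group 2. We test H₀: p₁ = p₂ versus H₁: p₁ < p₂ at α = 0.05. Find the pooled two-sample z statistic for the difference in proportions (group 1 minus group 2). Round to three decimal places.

z = 0.514

p̂₁ = 156/220 = 0.70909, p̂₂ = 257/373 = 0.68901.
Pooled p̂ = (156+257)/(220+373) = 413/593 = 0.69646.
SE = √(p̂(1−p̂)(1/n₁+1/n₂)) = √(0.69646·0.30354·0.00722642) = √(0.00152769) = 0.03909.
z = (0.70909 − 0.68901)/0.03909 = 0.02008/0.03909 = 0.514.
p-value = P(Z < 0.514) ≈ 0.6963. With α = 0.05, fail to reject H₀.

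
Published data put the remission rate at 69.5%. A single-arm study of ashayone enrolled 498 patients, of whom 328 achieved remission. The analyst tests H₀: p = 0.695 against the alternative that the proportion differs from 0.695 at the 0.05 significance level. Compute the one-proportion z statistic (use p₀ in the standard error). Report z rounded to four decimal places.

z = -1.7626

p̂ = 328/498 ≈ 0.658635.
SE = √(p₀(1−p₀)/n) = √(0.21198/498) = 0.020631.
z = (0.658635 − 0.695)/0.020631 = -0.036365/0.020631 = -1.7626.
p-value = 2·P(Z > 1.763) ≈ 0.0780. With α = 0.05, fail to reject H₀.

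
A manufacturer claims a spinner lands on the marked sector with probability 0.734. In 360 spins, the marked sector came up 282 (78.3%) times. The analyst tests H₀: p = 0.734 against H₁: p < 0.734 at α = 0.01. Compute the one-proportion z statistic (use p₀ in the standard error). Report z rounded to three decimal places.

p̂ = 282/360 = 0.78333.
Standard error under H₀: √(0.734×0.266/360) = 0.02329.
z = (0.78333 − 0.734)/0.02329 = 0.04933/0.02329 = 2.118.
p-value = P(Z < 2.118) ≈ 0.9829, so at α = 0.01 we fail to reject H₀.

z = 2.118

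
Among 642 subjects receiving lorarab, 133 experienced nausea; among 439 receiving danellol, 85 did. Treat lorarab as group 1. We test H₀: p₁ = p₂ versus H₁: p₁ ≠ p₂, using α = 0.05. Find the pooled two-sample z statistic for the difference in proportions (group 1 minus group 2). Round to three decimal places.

p̂₁ = 133/642 = 0.20717, p̂₂ = 85/439 = 0.19362.
Pooled p̂ = (133+85)/(642+439) = 218/1081 = 0.20167.
SE = √(0.160996 × 0.00383554) = 0.02485.
z = (0.20717 − 0.19362)/0.02485 = 0.01355/0.02485 = 0.545.
p-value = 2·P(Z > 0.545) ≈ 0.5857; since p > α = 0.05, fail to reject H₀.

z = 0.545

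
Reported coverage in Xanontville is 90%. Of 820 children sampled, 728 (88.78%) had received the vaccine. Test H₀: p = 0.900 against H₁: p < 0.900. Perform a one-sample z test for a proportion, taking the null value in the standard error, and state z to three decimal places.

p̂ = 728/820 = 0.88780.
SE = √(p₀(1−p₀)/n) = √(0.09/820) = 0.01048.
z = (0.88780 − 0.9)/0.01048 = -0.01220/0.01048 = -1.164.

z = -1.164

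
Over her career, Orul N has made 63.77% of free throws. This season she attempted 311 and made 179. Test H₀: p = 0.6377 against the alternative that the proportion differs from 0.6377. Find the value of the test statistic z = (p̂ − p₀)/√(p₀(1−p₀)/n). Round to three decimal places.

z = -2.280

p̂ = 179/311 ≈ 0.57556.
Under H₀, SE = √(0.6377·0.3623/311) = √(0.00074289) = 0.02726.
z = (0.57556 − 0.6377)/0.02726 = -0.06214/0.02726 = -2.280.
Two-sided p-value ≈ 2·Φ(−2.280) = 0.0226.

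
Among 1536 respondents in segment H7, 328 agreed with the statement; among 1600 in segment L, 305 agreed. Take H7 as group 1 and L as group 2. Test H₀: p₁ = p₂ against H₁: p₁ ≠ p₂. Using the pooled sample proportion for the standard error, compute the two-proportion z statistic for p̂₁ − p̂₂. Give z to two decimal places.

z = 1.60

p̂₁ = 328/1536 = 0.2135, p̂₂ = 305/1600 = 0.1906.
Pooled p̂ = (328+305)/(1536+1600) = 633/3136 = 0.2018.
SE = √(0.161106 × 0.00127604) = 0.0143.
z = (0.2135 − 0.1906)/0.0143 = 0.0229/0.0143 = 1.60.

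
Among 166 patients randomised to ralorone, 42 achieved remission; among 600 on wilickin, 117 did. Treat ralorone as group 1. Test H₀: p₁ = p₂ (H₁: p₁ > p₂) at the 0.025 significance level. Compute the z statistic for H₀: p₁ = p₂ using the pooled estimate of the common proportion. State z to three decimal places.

p̂₁ = 42/166 = 0.25301, p̂₂ = 117/600 = 0.19500.
Pooled p̂ = (42+117)/(166+600) = 159/766 = 0.20757.
SE = √(0.164486 × 0.00769076) = 0.03557.
z = (0.25301 − 0.19500)/0.03557 = 0.05801/0.03557 = 1.631.
p-value = P(Z > 1.631) ≈ 0.0514, so at α = 0.025 we fail to reject H₀.

z = 1.631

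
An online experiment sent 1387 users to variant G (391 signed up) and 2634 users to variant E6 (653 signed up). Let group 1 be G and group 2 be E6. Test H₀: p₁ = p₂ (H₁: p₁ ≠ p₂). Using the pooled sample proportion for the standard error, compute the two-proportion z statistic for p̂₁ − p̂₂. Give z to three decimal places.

z = 2.337

p̂₁ = 391/1387 ≈ 0.281903, p̂₂ = 653/2634 ≈ 0.247912.
Pooled p̂ = (391+653)/(1387+2634) = 1044/4021 = 0.259637.
SE = √(p̂(1−p̂)(1/n₁+1/n₂)) = √(0.259637·0.740363·0.00110063) = √(0.000211569) = 0.014545.
z = (0.281903 − 0.247912)/0.014545 = 0.033991/0.014545 = 2.337.
Two-sided p-value ≈ 2·Φ(−2.337) = 0.0194.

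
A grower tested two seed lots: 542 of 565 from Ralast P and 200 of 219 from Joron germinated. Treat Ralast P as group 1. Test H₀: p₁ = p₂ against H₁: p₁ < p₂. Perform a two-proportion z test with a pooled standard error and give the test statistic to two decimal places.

p̂₁ = 542/565 = 0.95929, p̂₂ = 200/219 = 0.91324.
Pooled p̂ = (542+200)/(565+219) = 742/784 = 0.94643.
SE = √(p̂(1−p̂)(1/n₁+1/n₂)) = √(0.94643·0.05357·0.00633612) = √(0.000321251) = 0.01792.
z = (0.95929 − 0.91324)/0.01792 = 0.04605/0.01792 = 2.57.

z = 2.57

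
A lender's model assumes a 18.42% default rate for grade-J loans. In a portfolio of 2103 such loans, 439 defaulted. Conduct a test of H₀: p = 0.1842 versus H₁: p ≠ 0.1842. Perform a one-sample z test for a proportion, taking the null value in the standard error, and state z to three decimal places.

z = 2.904

p̂ = 439/2103 = 0.208749.
Under H₀, SE = √(0.1842·0.8158/2103) = √(7.14552e-05) = 0.008453.
z = (0.208749 − 0.1842)/0.008453 = 0.024549/0.008453 = 2.904.
p-value = 2·P(Z > 2.904) ≈ 0.0037.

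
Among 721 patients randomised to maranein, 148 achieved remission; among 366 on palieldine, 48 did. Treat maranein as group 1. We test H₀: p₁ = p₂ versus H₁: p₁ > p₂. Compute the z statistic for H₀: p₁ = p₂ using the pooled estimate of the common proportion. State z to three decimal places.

z = 3.004

p̂₁ = 148/721 = 0.20527, p̂₂ = 48/366 = 0.13115.
Pooled p̂ = (148+48)/(721+366) = 196/1087 = 0.18031.
SE = √(0.1478 × 0.0041192) = 0.02467.
z = (0.20527 − 0.13115)/0.02467 = 0.07412/0.02467 = 3.004.
p-value = P(Z > 3.004) ≈ 0.0013.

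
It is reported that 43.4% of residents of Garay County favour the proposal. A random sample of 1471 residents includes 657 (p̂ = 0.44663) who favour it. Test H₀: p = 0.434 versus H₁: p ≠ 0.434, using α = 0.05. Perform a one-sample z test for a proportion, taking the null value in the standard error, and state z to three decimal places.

p̂ = 657/1471 = 0.44663.
SE = √(p₀(1−p₀)/n) = √(0.24564/1471) = 0.01292.
z = (0.44663 − 0.434)/0.01292 = 0.01263/0.01292 = 0.978.
p-value = 2·P(Z > 0.978) ≈ 0.3282; since p > α = 0.05, fail to reject H₀.

z = 0.978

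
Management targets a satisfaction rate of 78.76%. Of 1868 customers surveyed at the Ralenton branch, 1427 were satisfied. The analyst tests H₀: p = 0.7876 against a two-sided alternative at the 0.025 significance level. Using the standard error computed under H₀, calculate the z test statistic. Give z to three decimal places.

p̂ = 1427/1868 = 0.763919.
Under H₀, SE = √(0.7876·0.2124/1868) = √(8.95537e-05) = 0.009463.
z = (0.763919 − 0.7876)/0.009463 = -0.023681/0.009463 = -2.502.
Two-sided p-value ≈ 2·Φ(−2.502) = 0.0123. With α = 0.025, reject H₀.

z = -2.502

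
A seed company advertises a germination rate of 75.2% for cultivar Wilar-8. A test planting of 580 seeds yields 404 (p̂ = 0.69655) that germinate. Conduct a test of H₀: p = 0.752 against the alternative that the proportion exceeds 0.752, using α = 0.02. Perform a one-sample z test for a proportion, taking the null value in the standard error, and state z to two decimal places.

z = -3.09

p̂ = 404/580 = 0.6966.
Standard error under H₀: √(0.752×0.248/580) = 0.0179.
z = (0.6966 − 0.752)/0.0179 = -0.0554/0.0179 = -3.09.
p-value = P(Z > -3.092) ≈ 0.9990. With α = 0.02, fail to reject H₀.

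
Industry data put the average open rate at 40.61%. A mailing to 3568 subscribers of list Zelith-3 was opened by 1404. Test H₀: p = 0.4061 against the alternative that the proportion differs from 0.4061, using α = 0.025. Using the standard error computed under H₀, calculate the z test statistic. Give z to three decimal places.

z = -1.533

p̂ = 1404/3568 = 0.39350.
SE = √(p₀(1−p₀)/n) = √(0.24118/3568) = 0.00822.
z = (0.39350 − 0.4061)/0.00822 = -0.01260/0.00822 = -1.533.
p-value = 2·P(Z > 1.533) ≈ 0.1253, so at α = 0.025 we fail to reject H₀.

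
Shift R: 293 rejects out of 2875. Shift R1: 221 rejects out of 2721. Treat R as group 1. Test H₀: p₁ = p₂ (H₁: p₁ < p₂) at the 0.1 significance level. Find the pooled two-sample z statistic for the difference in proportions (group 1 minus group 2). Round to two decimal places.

z = 2.68

p̂₁ = 293/2875 = 0.10191, p̂₂ = 221/2721 = 0.08122.
Pooled p̂ = (293+221)/(2875+2721) = 514/5596 = 0.09185.
SE = √(0.0834147 × 0.000715338) = 0.00772.
z = (0.10191 − 0.08122)/0.00772 = 0.02069/0.00772 = 2.68.
p-value = P(Z < 2.679) ≈ 0.9963. With α = 0.1, fail to reject H₀.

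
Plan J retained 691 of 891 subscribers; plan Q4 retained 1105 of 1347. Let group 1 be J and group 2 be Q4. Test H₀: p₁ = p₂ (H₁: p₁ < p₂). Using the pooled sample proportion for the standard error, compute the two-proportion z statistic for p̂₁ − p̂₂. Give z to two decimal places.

p̂₁ = 691/891 ≈ 0.77553, p̂₂ = 1105/1347 ≈ 0.82034.
Pooled p̂ = (691+1105)/(891+1347) = 1796/2238 = 0.80250.
SE = √(p̂(1−p̂)(1/n₁+1/n₂)) = √(0.80250·0.19750·0.00186472) = √(0.000295545) = 0.01719.
z = (0.77553 − 0.82034)/0.01719 = -0.04481/0.01719 = -2.61.
p-value = P(Z < -2.606) ≈ 0.0046.

z = -2.61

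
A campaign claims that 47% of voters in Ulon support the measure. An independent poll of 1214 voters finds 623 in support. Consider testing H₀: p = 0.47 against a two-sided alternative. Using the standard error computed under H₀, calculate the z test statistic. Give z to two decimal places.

p̂ = 623/1214 ≈ 0.513180.
Under H₀, SE = √(0.47·0.53/1214) = √(0.000205189) = 0.014324.
z = (0.513180 − 0.47)/0.014324 = 0.043180/0.014324 = 3.01.

z = 3.01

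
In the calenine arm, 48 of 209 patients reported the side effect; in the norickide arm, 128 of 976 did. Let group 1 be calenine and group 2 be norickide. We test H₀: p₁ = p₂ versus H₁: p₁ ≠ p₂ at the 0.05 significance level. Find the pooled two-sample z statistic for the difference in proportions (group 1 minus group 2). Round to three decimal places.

z = 3.635

p̂₁ = 48/209 ≈ 0.22967, p̂₂ = 128/976 ≈ 0.13115.
Pooled p̂ = (48+128)/(209+976) = 176/1185 = 0.14852.
SE = √(0.126464 × 0.00580928) = 0.02710.
z = (0.22967 − 0.13115)/0.02710 = 0.09852/0.02710 = 3.635.
Two-sided p-value ≈ 2·Φ(−3.635) = 0.0003, so at α = 0.05 we reject H₀.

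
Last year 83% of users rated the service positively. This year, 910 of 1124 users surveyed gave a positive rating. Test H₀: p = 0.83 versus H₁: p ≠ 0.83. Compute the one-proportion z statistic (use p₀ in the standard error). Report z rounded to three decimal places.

z = -1.820

p̂ = 910/1124 ≈ 0.809609.
Standard error under H₀: √(0.83×0.17/1124) = 0.011204.
z = (0.809609 − 0.83)/0.011204 = -0.020391/0.011204 = -1.820.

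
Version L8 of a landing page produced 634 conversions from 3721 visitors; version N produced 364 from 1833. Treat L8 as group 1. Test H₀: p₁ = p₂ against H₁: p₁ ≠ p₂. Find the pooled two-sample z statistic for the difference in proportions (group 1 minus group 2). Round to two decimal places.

z = -2.57

p̂₁ = 634/3721 ≈ 0.17038, p̂₂ = 364/1833 ≈ 0.19858.
Pooled p̂ = (634+364)/(3721+1833) = 998/5554 = 0.17969.
SE = √(p̂(1−p̂)(1/n₁+1/n₂)) = √(0.17969·0.82031·0.000814299) = √(0.000120029) = 0.01096.
z = (0.17038 − 0.19858)/0.01096 = -0.02820/0.01096 = -2.57.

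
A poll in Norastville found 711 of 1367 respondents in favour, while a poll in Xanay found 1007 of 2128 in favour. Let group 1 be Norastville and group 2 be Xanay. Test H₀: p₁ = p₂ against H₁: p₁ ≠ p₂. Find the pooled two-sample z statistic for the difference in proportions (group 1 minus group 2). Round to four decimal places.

p̂₁ = 711/1367 ≈ 0.5201170, p̂₂ = 1007/2128 ≈ 0.4732143.
Pooled p̂ = (711+1007)/(1367+2128) = 1718/3495 = 0.4915594.
SE = √(p̂(1−p̂)(1/n₁+1/n₂)) = √(0.4915594·0.5084406·0.00120145) = √(0.000300278) = 0.0173285.
z = (0.5201170 − 0.4732143)/0.0173285 = 0.0469027/0.0173285 = 2.7067.
p-value = 2·P(Z > 2.707) ≈ 0.0068.

z = 2.7067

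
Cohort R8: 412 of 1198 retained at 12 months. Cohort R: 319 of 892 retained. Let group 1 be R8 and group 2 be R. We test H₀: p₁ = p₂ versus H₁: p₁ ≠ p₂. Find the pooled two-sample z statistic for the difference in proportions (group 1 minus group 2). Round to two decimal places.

z = -0.65

p̂₁ = 412/1198 = 0.3439, p̂₂ = 319/892 = 0.3576.
Pooled p̂ = (412+319)/(1198+892) = 731/2090 = 0.3498.
SE = √(p̂(1−p̂)(1/n₁+1/n₂)) = √(0.3498·0.6502·0.0019558) = √(0.000444804) = 0.0211.
z = (0.3439 − 0.3576)/0.0211 = -0.0137/0.0211 = -0.65.
p-value = 2·P(Z > 0.650) ≈ 0.5154.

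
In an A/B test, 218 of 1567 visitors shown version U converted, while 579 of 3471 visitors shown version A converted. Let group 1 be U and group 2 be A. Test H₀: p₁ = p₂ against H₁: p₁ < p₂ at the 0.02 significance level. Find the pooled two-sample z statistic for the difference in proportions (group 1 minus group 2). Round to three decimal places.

z = -2.493

p̂₁ = 218/1567 ≈ 0.139119, p̂₂ = 579/3471 ≈ 0.166811.
Pooled p̂ = (218+579)/(1567+3471) = 797/5038 = 0.158198.
SE = √(0.133171 × 0.000926264) = 0.011106.
z = (0.139119 − 0.166811)/0.011106 = -0.027692/0.011106 = -2.493.
p-value = P(Z < -2.493) ≈ 0.0063. With α = 0.02, reject H₀.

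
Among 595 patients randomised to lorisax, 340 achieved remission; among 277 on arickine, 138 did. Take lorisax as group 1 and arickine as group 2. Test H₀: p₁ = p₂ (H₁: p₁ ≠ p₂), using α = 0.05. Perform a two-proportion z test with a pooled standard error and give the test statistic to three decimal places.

z = 2.023

p̂₁ = 340/595 ≈ 0.57143, p̂₂ = 138/277 ≈ 0.49819.
Pooled p̂ = (340+138)/(595+277) = 478/872 = 0.54817.
SE = √(p̂(1−p̂)(1/n₁+1/n₂)) = √(0.54817·0.45183·0.00529078) = √(0.00131042) = 0.03620.
z = (0.57143 − 0.49819)/0.03620 = 0.07324/0.03620 = 2.023.
p-value = 2·P(Z > 2.023) ≈ 0.0431. With α = 0.05, reject H₀.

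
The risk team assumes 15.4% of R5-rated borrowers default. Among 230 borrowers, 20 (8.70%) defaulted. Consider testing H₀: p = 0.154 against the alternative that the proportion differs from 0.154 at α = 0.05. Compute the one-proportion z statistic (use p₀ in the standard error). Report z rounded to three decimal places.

p̂ = 20/230 = 0.08696.
SE = √(p₀(1−p₀)/n) = √(0.13028/230) = 0.02380.
z = (0.08696 − 0.154)/0.02380 = -0.06704/0.02380 = -2.817.
p-value = 2·P(Z > 2.817) ≈ 0.0048. With α = 0.05, reject H₀.

z = -2.817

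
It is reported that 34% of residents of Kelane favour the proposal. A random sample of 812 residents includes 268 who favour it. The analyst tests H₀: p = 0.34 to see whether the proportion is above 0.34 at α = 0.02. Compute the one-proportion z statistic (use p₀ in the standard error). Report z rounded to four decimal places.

p̂ = 268/812 ≈ 0.330049.
Under H₀, SE = √(0.34·0.66/812) = √(0.000276355) = 0.016624.
z = (0.330049 − 0.34)/0.016624 = -0.009951/0.016624 = -0.5986.
p-value = P(Z > -0.599) ≈ 0.7253; since p > α = 0.02, fail to reject H₀.

z = -0.5986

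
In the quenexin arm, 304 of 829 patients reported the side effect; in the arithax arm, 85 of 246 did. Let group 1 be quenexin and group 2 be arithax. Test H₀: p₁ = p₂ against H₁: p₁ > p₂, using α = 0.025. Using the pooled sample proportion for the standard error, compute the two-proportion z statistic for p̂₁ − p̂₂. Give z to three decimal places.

z = 0.607

p̂₁ = 304/829 ≈ 0.36671, p̂₂ = 85/246 ≈ 0.34553.
Pooled p̂ = (304+85)/(829+246) = 389/1075 = 0.36186.
SE = √(p̂(1−p̂)(1/n₁+1/n₂)) = √(0.36186·0.63814·0.00527131) = √(0.00121724) = 0.03489.
z = (0.36671 − 0.34553)/0.03489 = 0.02118/0.03489 = 0.607.
p-value = P(Z > 0.607) ≈ 0.2719; since p > α = 0.025, fail to reject H₀.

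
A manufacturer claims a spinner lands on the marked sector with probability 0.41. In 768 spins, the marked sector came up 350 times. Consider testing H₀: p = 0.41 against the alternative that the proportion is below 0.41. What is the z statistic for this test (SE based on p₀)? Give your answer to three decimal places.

z = 2.577

p̂ = 350/768 ≈ 0.455729.
Standard error under H₀: √(0.41×0.59/768) = 0.017748.
z = (0.455729 − 0.41)/0.017748 = 0.045729/0.017748 = 2.577.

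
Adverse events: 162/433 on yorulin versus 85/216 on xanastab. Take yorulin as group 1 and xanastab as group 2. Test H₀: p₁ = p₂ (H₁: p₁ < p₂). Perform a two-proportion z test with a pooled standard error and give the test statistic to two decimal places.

p̂₁ = 162/433 ≈ 0.3741, p̂₂ = 85/216 ≈ 0.3935.
Pooled p̂ = (162+85)/(433+216) = 247/649 = 0.3806.
SE = √(0.23574 × 0.0069391) = 0.0404.
z = (0.3741 − 0.3935)/0.0404 = -0.0194/0.0404 = -0.48.

z = -0.48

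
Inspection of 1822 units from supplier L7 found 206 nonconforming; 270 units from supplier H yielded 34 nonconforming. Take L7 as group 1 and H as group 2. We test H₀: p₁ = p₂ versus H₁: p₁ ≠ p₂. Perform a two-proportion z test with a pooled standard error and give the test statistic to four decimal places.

z = -0.6190

p̂₁ = 206/1822 ≈ 0.1130626, p̂₂ = 34/270 ≈ 0.1259259.
Pooled p̂ = (206+34)/(1822+270) = 240/2092 = 0.1147228.
SE = √(0.101561 × 0.00425255) = 0.0207821.
z = (0.1130626 − 0.1259259)/0.0207821 = -0.0128633/0.0207821 = -0.6190.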